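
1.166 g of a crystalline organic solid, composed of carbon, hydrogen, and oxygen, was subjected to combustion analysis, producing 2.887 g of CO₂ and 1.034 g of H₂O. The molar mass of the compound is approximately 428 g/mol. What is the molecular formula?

mol C = 2.887 g CO₂ ÷ 44.009 g/mol = 0.065600 mol
mol H = 2 × 1.034 g H₂O ÷ 18.015 g/mol = 0.11479 mol
mass O = 1.166 − (0.78792 + 0.11571) = 0.26236 g → mol O = 0.26236 ÷ 15.999 = 0.016399 mol
Divide by the smallest (0.016399 mol): C 4.000, H 7.000, O 1.000
Empirical formula: C4H7O
Empirical-formula mass = 71.10 g/mol; 428 ÷ 71.10 ≈ 6, so the molecular formula is C24H42O6.

C24H42O6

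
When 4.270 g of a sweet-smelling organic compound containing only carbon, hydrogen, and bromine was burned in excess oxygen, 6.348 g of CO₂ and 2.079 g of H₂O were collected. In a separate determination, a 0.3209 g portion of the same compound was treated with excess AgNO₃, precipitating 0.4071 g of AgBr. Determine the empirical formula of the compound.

C5H8Br

mol C = 6.348 g CO₂ ÷ 44.009 g/mol = 0.14424 mol
mol H = 2 × 2.079 g H₂O ÷ 18.015 g/mol = 0.23081 mol
From the AgBr data: mol Br per gram of compound = (0.4071 ÷ 187.772) ÷ 0.3209 = 0.0067562 mol/g, so in the 4.270 g combustion sample mol Br = 0.028849 mol
Divide by the smallest (0.028849 mol): C 5.000, H 8.001, Br 1.000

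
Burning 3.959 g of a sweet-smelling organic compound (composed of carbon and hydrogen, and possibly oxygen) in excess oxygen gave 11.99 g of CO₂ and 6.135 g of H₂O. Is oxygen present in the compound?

no

mol C = 11.99 g CO₂ ÷ 44.009 g/mol = 0.27244 mol
mol H = 2 × 6.135 g H₂O ÷ 18.015 g/mol = 0.68110 mol
C and H together account for 3.9589 g — essentially the entire 3.959 g sample — so the compound contains no oxygen.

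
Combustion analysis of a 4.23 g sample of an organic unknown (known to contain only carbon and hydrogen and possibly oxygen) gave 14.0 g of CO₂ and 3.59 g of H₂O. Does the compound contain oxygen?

no

mol C = 14.0 g CO₂ ÷ 44.009 g/mol = 0.3181 mol
mol H = 2 × 3.59 g H₂O ÷ 18.015 g/mol = 0.3986 mol
C and H together account for 4.223 g — essentially the entire 4.23 g sample — so the compound contains no oxygen.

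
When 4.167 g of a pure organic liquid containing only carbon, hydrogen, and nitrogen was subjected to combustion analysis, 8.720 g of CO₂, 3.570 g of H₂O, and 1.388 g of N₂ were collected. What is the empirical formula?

mol C = 8.720 g CO₂ ÷ 44.009 g/mol = 0.19814 mol
mol H = 2 × 3.570 g H₂O ÷ 18.015 g/mol = 0.39634 mol
mol N = 2 × 1.388 g N₂ ÷ 28.014 g/mol = 0.099093 mol
Divide by the smallest (0.099093 mol): C 2.000, H 4.000, N 1.000

C2H4N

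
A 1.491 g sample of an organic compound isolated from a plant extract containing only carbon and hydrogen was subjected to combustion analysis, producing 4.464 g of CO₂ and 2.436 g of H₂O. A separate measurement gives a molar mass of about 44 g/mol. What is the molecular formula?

C3H8

mol C = 4.464 g CO₂ ÷ 44.009 g/mol = 0.10143 mol
mol H = 2 × 2.436 g H₂O ÷ 18.015 g/mol = 0.27044 mol
Divide by the smallest (0.10143 mol): C 1.000, H 2.666
Multiplying each by 3 gives whole numbers: C 3.00, H 8.00
Empirical formula: C3H8
Empirical-formula mass = 44.10 g/mol; 44 ÷ 44.10 ≈ 1, so the molecular formula is C3H8.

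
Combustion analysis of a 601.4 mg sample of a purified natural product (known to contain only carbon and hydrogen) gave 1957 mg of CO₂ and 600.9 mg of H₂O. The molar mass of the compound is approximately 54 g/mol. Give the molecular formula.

C4H6

mol C = 1.957 g CO₂ ÷ 44.009 g/mol = 0.044468 mol
mol H = 2 × 0.6009 g H₂O ÷ 18.015 g/mol = 0.066711 mol
Divide by the smallest (0.044468 mol): C 1.000, H 1.500
Multiplying each by 2 gives whole numbers: C 2.00, H 3.00
Empirical formula: C2H3
Empirical-formula mass = 27.05 g/mol; 54 ÷ 27.05 ≈ 2, so the molecular formula is C4H6.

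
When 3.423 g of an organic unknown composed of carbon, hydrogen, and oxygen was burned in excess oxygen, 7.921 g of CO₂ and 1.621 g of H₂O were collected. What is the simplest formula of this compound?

mol C = 7.921 g CO₂ ÷ 44.009 g/mol = 0.17999 mol
mol H = 2 × 1.621 g H₂O ÷ 18.015 g/mol = 0.17996 mol
mass O = 3.423 − (2.1618 + 0.18140) = 1.0798 g → mol O = 1.0798 ÷ 15.999 = 0.067491 mol
Divide by the smallest (0.067491 mol): C 2.667, H 2.666, O 1.000
Multiplying each by 3 gives whole numbers: C 8.00, H 8.00, O 3.00

C8H8O3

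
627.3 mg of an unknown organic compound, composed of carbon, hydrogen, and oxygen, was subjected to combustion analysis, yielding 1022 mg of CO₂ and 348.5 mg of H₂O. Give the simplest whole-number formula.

C6H10O5

mol C = 1.022 g CO₂ ÷ 44.009 g/mol = 0.023223 mol
mol H = 2 × 0.3485 g H₂O ÷ 18.015 g/mol = 0.038690 mol
mass O = 0.6273 − (0.27893 + 0.039000) = 0.30937 g → mol O = 0.30937 ÷ 15.999 = 0.019337 mol
Divide by the smallest (0.019337 mol): C 1.201, H 2.001, O 1.000
Multiplying each by 5 gives whole numbers: C 6.00, H 10.00, O 5.00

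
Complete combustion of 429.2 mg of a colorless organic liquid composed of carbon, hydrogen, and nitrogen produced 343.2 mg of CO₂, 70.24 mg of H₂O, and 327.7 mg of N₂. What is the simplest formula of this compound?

mol C = 0.3432 g CO₂ ÷ 44.009 g/mol = 0.0077984 mol
mol H = 2 × 0.07024 g H₂O ÷ 18.015 g/mol = 0.0077979 mol
mol N = 2 × 0.3277 g N₂ ÷ 28.014 g/mol = 0.023395 mol
Divide by the smallest (0.0077979 mol): C 1.000, H 1.000, N 3.000

CHN3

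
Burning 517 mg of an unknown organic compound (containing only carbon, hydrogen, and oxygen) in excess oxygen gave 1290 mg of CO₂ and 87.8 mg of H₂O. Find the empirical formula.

C3HO

mol C = 1.29 g CO₂ ÷ 44.009 g/mol = 0.02931 mol
mol H = 2 × 0.0878 g H₂O ÷ 18.015 g/mol = 0.009747 mol
mass O = 0.517 − (0.3521 + 0.009825) = 0.1551 g → mol O = 0.1551 ÷ 15.999 = 0.009695 mol
Divide by the smallest (0.009695 mol): C 3.024, H 1.005, O 1.000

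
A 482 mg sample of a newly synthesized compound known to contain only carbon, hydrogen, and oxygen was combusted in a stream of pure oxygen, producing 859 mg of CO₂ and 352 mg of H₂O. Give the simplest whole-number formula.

mol C = 0.859 g CO₂ ÷ 44.009 g/mol = 0.01952 mol
mol H = 2 × 0.352 g H₂O ÷ 18.015 g/mol = 0.03908 mol
mass O = 0.482 − (0.2344 + 0.03939) = 0.2082 g → mol O = 0.2082 ÷ 15.999 = 0.01301 mol
Divide by the smallest (0.01301 mol): C 1.500, H 3.003, O 1.000
Multiplying each by 2 gives whole numbers: C 3.00, H 6.01, O 2.00

C3H6O2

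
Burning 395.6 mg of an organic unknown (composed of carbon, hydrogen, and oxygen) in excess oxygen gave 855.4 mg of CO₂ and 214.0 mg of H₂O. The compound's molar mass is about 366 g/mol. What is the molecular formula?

mol C = 0.8554 g CO₂ ÷ 44.009 g/mol = 0.019437 mol
mol H = 2 × 0.2140 g H₂O ÷ 18.015 g/mol = 0.023758 mol
mass O = 0.3956 − (0.23346 + 0.023948) = 0.13819 g → mol O = 0.13819 ÷ 15.999 = 0.0086377 mol
Divide by the smallest (0.0086377 mol): C 2.250, H 2.750, O 1.000
Multiplying each by 4 gives whole numbers: C 9.00, H 11.00, O 4.00
Empirical formula: C9H11O4
Empirical-formula mass = 183.18 g/mol; 366 ÷ 183.18 ≈ 2, so the molecular formula is C18H22O8.

C18H22O8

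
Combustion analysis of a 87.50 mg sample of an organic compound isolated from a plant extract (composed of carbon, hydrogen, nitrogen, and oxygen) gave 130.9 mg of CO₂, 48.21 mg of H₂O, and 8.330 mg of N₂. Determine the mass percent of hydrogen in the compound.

mol C = 0.1309 g CO₂ ÷ 44.009 g/mol = 0.0029744 mol
mol H = 2 × 0.04821 g H₂O ÷ 18.015 g/mol = 0.0053522 mol
mol N = 2 × 0.008330 g N₂ ÷ 28.014 g/mol = 0.00059470 mol
mass O = 0.08750 − (0.035725 + 0.0053950 + 0.0083300) = 0.038050 g → mol O = 0.038050 ÷ 15.999 = 0.0023782 mol
mass % H = 0.0053950 g ÷ 0.08750 g × 100%

6.17%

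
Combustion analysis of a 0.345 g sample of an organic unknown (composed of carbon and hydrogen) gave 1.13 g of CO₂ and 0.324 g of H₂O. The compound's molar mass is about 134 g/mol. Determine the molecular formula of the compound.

mol C = 1.13 g CO₂ ÷ 44.009 g/mol = 0.02568 mol
mol H = 2 × 0.324 g H₂O ÷ 18.015 g/mol = 0.03597 mol
Divide by the smallest (0.02568 mol): C 1.000, H 1.401
Multiplying each by 5 gives whole numbers: C 5.00, H 7.00
Empirical formula: C5H7
Empirical-formula mass = 67.11 g/mol; 134 ÷ 67.11 ≈ 2, so the molecular formula is C10H14.

C10H14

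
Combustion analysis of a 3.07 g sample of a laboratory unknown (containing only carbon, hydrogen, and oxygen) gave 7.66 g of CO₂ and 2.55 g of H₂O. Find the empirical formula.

mol C = 7.66 g CO₂ ÷ 44.009 g/mol = 0.1741 mol
mol H = 2 × 2.55 g H₂O ÷ 18.015 g/mol = 0.2831 mol
mass O = 3.07 − (2.091 + 0.2854) = 0.6941 g → mol O = 0.6941 ÷ 15.999 = 0.04338 mol
Divide by the smallest (0.04338 mol): C 4.012, H 6.526, O 1.000
Multiplying each by 2 gives whole numbers: C 8.02, H 13.05, O 2.00

C8H13O2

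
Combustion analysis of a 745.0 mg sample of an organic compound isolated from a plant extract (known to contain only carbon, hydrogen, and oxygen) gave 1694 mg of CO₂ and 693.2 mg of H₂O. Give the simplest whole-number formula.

C3H6O

mol C = 1.694 g CO₂ ÷ 44.009 g/mol = 0.038492 mol
mol H = 2 × 0.6932 g H₂O ÷ 18.015 g/mol = 0.076958 mol
mass O = 0.7450 − (0.46233 + 0.077574) = 0.20510 g → mol O = 0.20510 ÷ 15.999 = 0.012819 mol
Divide by the smallest (0.012819 mol): C 3.003, H 6.003, O 1.000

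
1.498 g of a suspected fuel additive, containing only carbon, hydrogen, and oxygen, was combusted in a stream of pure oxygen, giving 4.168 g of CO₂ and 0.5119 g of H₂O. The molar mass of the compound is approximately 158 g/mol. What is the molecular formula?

mol C = 4.168 g CO₂ ÷ 44.009 g/mol = 0.094708 mol
mol H = 2 × 0.5119 g H₂O ÷ 18.015 g/mol = 0.056830 mol
mass O = 1.498 − (1.1375 + 0.057285) = 0.30318 g → mol O = 0.30318 ÷ 15.999 = 0.018950 mol
Divide by the smallest (0.018950 mol): C 4.998, H 2.999, O 1.000
Empirical formula: C5H3O
Empirical-formula mass = 79.08 g/mol; 158 ÷ 79.08 ≈ 2, so the molecular formula is C10H6O2.

C10H6O2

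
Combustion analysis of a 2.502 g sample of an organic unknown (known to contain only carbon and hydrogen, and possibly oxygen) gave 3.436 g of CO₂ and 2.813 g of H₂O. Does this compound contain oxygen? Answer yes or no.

mol C = 3.436 g CO₂ ÷ 44.009 g/mol = 0.078075 mol
mol H = 2 × 2.813 g H₂O ÷ 18.015 g/mol = 0.31230 mol
C and H account for only 1.2526 g of the 2.502 g sample; the remaining 1.2494 g must be oxygen.

yes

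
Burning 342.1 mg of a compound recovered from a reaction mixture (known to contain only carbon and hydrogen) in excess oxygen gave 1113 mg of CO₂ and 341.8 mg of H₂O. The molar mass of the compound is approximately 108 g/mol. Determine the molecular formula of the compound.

C8H12

mol C = 1.113 g CO₂ ÷ 44.009 g/mol = 0.025290 mol
mol H = 2 × 0.3418 g H₂O ÷ 18.015 g/mol = 0.037946 mol
Divide by the smallest (0.025290 mol): C 1.000, H 1.500
Multiplying each by 2 gives whole numbers: C 2.00, H 3.00
Empirical formula: C2H3
Empirical-formula mass = 27.05 g/mol; 108 ÷ 27.05 ≈ 4, so the molecular formula is C8H12.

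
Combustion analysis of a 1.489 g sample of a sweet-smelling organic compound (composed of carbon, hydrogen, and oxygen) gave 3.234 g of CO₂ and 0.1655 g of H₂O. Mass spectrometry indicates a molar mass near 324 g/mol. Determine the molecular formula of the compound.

mol C = 3.234 g CO₂ ÷ 44.009 g/mol = 0.073485 mol
mol H = 2 × 0.1655 g H₂O ÷ 18.015 g/mol = 0.018374 mol
mass O = 1.489 − (0.88263 + 0.018521) = 0.58785 g → mol O = 0.58785 ÷ 15.999 = 0.036743 mol
Divide by the smallest (0.018374 mol): C 3.999, H 1.000, O 2.000
Empirical formula: C4HO2
Empirical-formula mass = 81.05 g/mol; 324 ÷ 81.05 ≈ 4, so the molecular formula is C16H4O8.

C16H4O8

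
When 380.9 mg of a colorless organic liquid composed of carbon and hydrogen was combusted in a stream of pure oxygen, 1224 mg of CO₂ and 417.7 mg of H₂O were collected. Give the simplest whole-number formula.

mol C = 1.224 g CO₂ ÷ 44.009 g/mol = 0.027812 mol
mol H = 2 × 0.4177 g H₂O ÷ 18.015 g/mol = 0.046372 mol
Divide by the smallest (0.027812 mol): C 1.000, H 1.667
Multiplying each by 3 gives whole numbers: C 3.00, H 5.00

C3H5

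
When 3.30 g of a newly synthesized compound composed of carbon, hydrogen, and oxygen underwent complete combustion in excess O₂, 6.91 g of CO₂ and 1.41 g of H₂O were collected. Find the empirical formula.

mol C = 6.91 g CO₂ ÷ 44.009 g/mol = 0.1570 mol
mol H = 2 × 1.41 g H₂O ÷ 18.015 g/mol = 0.1565 mol
mass O = 3.30 − (1.886 + 0.1578) = 1.256 g → mol O = 1.256 ÷ 15.999 = 0.07853 mol
Divide by the smallest (0.07853 mol): C 2.000, H 1.993, O 1.000

C2H2O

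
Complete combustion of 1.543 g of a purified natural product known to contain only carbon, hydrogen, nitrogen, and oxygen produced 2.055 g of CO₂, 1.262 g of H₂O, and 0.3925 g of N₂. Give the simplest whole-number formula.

C5H15N3O3

mol C = 2.055 g CO₂ ÷ 44.009 g/mol = 0.046695 mol
mol H = 2 × 1.262 g H₂O ÷ 18.015 g/mol = 0.14011 mol
mol N = 2 × 0.3925 g N₂ ÷ 28.014 g/mol = 0.028022 mol
mass O = 1.543 − (0.56085 + 0.14123 + 0.39250) = 0.44842 g → mol O = 0.44842 ÷ 15.999 = 0.028028 mol
Divide by the smallest (0.028022 mol): C 1.666, H 5.000, N 1.000, O 1.000
Multiplying each by 3 gives whole numbers: C 5.00, H 15.00, N 3.00, O 3.00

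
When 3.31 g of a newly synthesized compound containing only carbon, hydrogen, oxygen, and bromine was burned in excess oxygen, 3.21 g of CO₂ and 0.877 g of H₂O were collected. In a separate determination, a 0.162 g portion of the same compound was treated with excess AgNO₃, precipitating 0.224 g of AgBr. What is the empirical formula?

C3H4BrO

mol C = 3.21 g CO₂ ÷ 44.009 g/mol = 0.07294 mol
mol H = 2 × 0.877 g H₂O ÷ 18.015 g/mol = 0.09736 mol
From the AgBr data: mol Br per gram of compound = (0.224 ÷ 187.772) ÷ 0.162 = 0.007364 mol/g, so in the 3.31 g combustion sample mol Br = 0.02437 mol
mass O = 3.31 − (0.8761 + 0.09814 + 1.948) = 0.3882 g → mol O = 0.3882 ÷ 15.999 = 0.02426 mol
Divide by the smallest (0.02426 mol): C 3.006, H 4.013, Br 1.005, O 1.000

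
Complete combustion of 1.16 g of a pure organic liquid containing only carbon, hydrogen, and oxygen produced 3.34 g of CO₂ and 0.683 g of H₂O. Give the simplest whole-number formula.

mol C = 3.34 g CO₂ ÷ 44.009 g/mol = 0.07589 mol
mol H = 2 × 0.683 g H₂O ÷ 18.015 g/mol = 0.07583 mol
mass O = 1.16 − (0.9116 + 0.07643) = 0.1720 g → mol O = 0.1720 ÷ 15.999 = 0.01075 mol
Divide by the smallest (0.01075 mol): C 7.059, H 7.053, O 1.000

C7H7O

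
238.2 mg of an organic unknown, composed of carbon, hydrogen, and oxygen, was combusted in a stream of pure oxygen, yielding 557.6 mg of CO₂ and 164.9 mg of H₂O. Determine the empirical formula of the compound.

mol C = 0.5576 g CO₂ ÷ 44.009 g/mol = 0.012670 mol
mol H = 2 × 0.1649 g H₂O ÷ 18.015 g/mol = 0.018307 mol
mass O = 0.2382 − (0.15218 + 0.018453) = 0.067566 g → mol O = 0.067566 ÷ 15.999 = 0.0042231 mol
Divide by the smallest (0.0042231 mol): C 3.000, H 4.335, O 1.000
Multiplying each by 3 gives whole numbers: C 9.00, H 13.00, O 3.00

C9H13O3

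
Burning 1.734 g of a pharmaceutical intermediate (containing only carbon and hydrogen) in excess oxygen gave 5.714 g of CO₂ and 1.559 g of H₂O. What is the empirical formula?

C3H4

mol C = 5.714 g CO₂ ÷ 44.009 g/mol = 0.12984 mol
mol H = 2 × 1.559 g H₂O ÷ 18.015 g/mol = 0.17308 mol
Divide by the smallest (0.12984 mol): C 1.000, H 1.333
Multiplying each by 3 gives whole numbers: C 3.00, H 4.00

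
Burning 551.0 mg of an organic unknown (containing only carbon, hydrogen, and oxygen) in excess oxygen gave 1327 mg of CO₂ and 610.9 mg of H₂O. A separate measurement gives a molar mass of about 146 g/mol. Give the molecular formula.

C8H18O2

mol C = 1.327 g CO₂ ÷ 44.009 g/mol = 0.030153 mol
mol H = 2 × 0.6109 g H₂O ÷ 18.015 g/mol = 0.067821 mol
mass O = 0.5510 − (0.36217 + 0.068364) = 0.12047 g → mol O = 0.12047 ÷ 15.999 = 0.0075298 mol
Divide by the smallest (0.0075298 mol): C 4.004, H 9.007, O 1.000
Empirical formula: C4H9O
Empirical-formula mass = 73.11 g/mol; 146 ÷ 73.11 ≈ 2, so the molecular formula is C8H18O2.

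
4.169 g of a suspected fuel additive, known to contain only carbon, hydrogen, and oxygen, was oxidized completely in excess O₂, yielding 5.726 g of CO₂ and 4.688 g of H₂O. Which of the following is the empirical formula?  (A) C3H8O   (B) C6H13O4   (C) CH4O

mol C = 5.726 g CO₂ ÷ 44.009 g/mol = 0.13011 mol
mol H = 2 × 4.688 g H₂O ÷ 18.015 g/mol = 0.52046 mol
mass O = 4.169 − (1.5627 + 0.52462) = 2.0816 g → mol O = 2.0816 ÷ 15.999 = 0.13011 mol
Divide by the smallest (0.13011 mol): C 1.000, H 4.000, O 1.000

(C) CH4O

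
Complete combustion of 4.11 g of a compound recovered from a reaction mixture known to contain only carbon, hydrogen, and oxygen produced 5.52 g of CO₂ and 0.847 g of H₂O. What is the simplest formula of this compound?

mol C = 5.52 g CO₂ ÷ 44.009 g/mol = 0.1254 mol
mol H = 2 × 0.847 g H₂O ÷ 18.015 g/mol = 0.09403 mol
mass O = 4.11 − (1.507 + 0.09479) = 2.509 g → mol O = 2.509 ÷ 15.999 = 0.1568 mol
Divide by the smallest (0.09403 mol): C 1.334, H 1.000, O 1.668
Multiplying each by 3 gives whole numbers: C 4.00, H 3.00, O 5.00

C4H3O5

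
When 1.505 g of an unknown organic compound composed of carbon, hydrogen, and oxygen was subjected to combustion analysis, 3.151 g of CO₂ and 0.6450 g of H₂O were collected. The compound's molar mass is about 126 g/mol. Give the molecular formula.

C6H6O3

mol C = 3.151 g CO₂ ÷ 44.009 g/mol = 0.071599 mol
mol H = 2 × 0.6450 g H₂O ÷ 18.015 g/mol = 0.071607 mol
mass O = 1.505 − (0.85998 + 0.072180) = 0.57284 g → mol O = 0.57284 ÷ 15.999 = 0.035805 mol
Divide by the smallest (0.035805 mol): C 2.000, H 2.000, O 1.000
Empirical formula: C2H2O
Empirical-formula mass = 42.04 g/mol; 126 ÷ 42.04 ≈ 3, so the molecular formula is C6H6O3.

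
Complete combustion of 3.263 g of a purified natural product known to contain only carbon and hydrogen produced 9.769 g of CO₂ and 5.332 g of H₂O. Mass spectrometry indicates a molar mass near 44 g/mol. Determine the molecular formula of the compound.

C3H8

mol C = 9.769 g CO₂ ÷ 44.009 g/mol = 0.22198 mol
mol H = 2 × 5.332 g H₂O ÷ 18.015 g/mol = 0.59195 mol
Divide by the smallest (0.22198 mol): C 1.000, H 2.667
Multiplying each by 3 gives whole numbers: C 3.00, H 8.00
Empirical formula: C3H8
Empirical-formula mass = 44.10 g/mol; 44 ÷ 44.10 ≈ 1, so the molecular formula is C3H8.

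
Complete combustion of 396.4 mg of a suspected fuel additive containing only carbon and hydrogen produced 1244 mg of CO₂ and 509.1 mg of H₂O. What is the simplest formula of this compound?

mol C = 1.244 g CO₂ ÷ 44.009 g/mol = 0.028267 mol
mol H = 2 × 0.5091 g H₂O ÷ 18.015 g/mol = 0.056520 mol
Divide by the smallest (0.028267 mol): C 1.000, H 1.999

CH2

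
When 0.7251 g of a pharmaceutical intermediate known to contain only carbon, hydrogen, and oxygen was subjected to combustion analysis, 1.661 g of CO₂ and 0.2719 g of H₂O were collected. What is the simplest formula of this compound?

C5H4O2

mol C = 1.661 g CO₂ ÷ 44.009 g/mol = 0.037742 mol
mol H = 2 × 0.2719 g H₂O ÷ 18.015 g/mol = 0.030186 mol
mass O = 0.7251 − (0.45332 + 0.030427) = 0.24135 g → mol O = 0.24135 ÷ 15.999 = 0.015085 mol
Divide by the smallest (0.015085 mol): C 2.502, H 2.001, O 1.000
Multiplying each by 2 gives whole numbers: C 5.00, H 4.00, O 2.00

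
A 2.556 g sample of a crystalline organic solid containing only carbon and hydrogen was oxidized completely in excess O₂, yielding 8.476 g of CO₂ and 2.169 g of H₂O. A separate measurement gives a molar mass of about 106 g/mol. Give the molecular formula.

C8H10

mol C = 8.476 g CO₂ ÷ 44.009 g/mol = 0.19260 mol
mol H = 2 × 2.169 g H₂O ÷ 18.015 g/mol = 0.24080 mol
Divide by the smallest (0.19260 mol): C 1.000, H 1.250
Multiplying each by 4 gives whole numbers: C 4.00, H 5.00
Empirical formula: C4H5
Empirical-formula mass = 53.08 g/mol; 106 ÷ 53.08 ≈ 2, so the molecular formula is C8H10.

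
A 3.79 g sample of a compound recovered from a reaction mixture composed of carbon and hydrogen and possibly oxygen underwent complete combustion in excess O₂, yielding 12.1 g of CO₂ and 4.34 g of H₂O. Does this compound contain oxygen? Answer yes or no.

mol C = 12.1 g CO₂ ÷ 44.009 g/mol = 0.2749 mol
mol H = 2 × 4.34 g H₂O ÷ 18.015 g/mol = 0.4818 mol
C and H together account for 3.788 g — essentially the entire 3.79 g sample — so the compound contains no oxygen.

no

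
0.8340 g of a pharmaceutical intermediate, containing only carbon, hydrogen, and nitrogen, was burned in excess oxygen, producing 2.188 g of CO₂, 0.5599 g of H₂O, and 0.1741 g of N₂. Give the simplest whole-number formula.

C4H5N

mol C = 2.188 g CO₂ ÷ 44.009 g/mol = 0.049717 mol
mol H = 2 × 0.5599 g H₂O ÷ 18.015 g/mol = 0.062159 mol
mol N = 2 × 0.1741 g N₂ ÷ 28.014 g/mol = 0.012429 mol
Divide by the smallest (0.012429 mol): C 4.000, H 5.001, N 1.000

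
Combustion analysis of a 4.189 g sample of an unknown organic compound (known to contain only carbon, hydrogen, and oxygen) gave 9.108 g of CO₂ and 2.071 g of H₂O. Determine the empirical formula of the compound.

mol C = 9.108 g CO₂ ÷ 44.009 g/mol = 0.20696 mol
mol H = 2 × 2.071 g H₂O ÷ 18.015 g/mol = 0.22992 mol
mass O = 4.189 − (2.4858 + 0.23176) = 1.4715 g → mol O = 1.4715 ÷ 15.999 = 0.091973 mol
Divide by the smallest (0.091973 mol): C 2.250, H 2.500, O 1.000
Multiplying each by 4 gives whole numbers: C 9.00, H 10.00, O 4.00

C9H10O4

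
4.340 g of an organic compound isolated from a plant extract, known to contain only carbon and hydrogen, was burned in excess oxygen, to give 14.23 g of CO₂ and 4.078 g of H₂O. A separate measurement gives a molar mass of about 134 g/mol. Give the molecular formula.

C10H14

mol C = 14.23 g CO₂ ÷ 44.009 g/mol = 0.32334 mol
mol H = 2 × 4.078 g H₂O ÷ 18.015 g/mol = 0.45273 mol
Divide by the smallest (0.32334 mol): C 1.000, H 1.400
Multiplying each by 5 gives whole numbers: C 5.00, H 7.00
Empirical formula: C5H7
Empirical-formula mass = 67.11 g/mol; 134 ÷ 67.11 ≈ 2, so the molecular formula is C10H14.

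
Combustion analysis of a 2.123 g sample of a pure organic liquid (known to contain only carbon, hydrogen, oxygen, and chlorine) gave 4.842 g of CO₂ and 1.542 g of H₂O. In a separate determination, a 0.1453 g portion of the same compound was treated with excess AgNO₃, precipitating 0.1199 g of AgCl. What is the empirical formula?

mol C = 4.842 g CO₂ ÷ 44.009 g/mol = 0.11002 mol
mol H = 2 × 1.542 g H₂O ÷ 18.015 g/mol = 0.17119 mol
From the AgCl data: mol Cl per gram of compound = (0.1199 ÷ 143.318) ÷ 0.1453 = 0.0057578 mol/g, so in the 2.123 g combustion sample mol Cl = 0.012224 mol
mass O = 2.123 − (1.3215 + 0.17256 + 0.43333) = 0.19562 g → mol O = 0.19562 ÷ 15.999 = 0.012227 mol
Divide by the smallest (0.012224 mol): C 9.001, H 14.005, Cl 1.000, O 1.000

C9H14ClO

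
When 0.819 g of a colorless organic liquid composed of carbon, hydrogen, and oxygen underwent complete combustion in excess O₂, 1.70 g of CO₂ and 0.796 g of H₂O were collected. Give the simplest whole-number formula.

C7H16O3

mol C = 1.70 g CO₂ ÷ 44.009 g/mol = 0.03863 mol
mol H = 2 × 0.796 g H₂O ÷ 18.015 g/mol = 0.08837 mol
mass O = 0.819 − (0.4640 + 0.08908) = 0.2660 g → mol O = 0.2660 ÷ 15.999 = 0.01662 mol
Divide by the smallest (0.01662 mol): C 2.324, H 5.316, O 1.000
Multiplying each by 3 gives whole numbers: C 6.97, H 15.95, O 3.00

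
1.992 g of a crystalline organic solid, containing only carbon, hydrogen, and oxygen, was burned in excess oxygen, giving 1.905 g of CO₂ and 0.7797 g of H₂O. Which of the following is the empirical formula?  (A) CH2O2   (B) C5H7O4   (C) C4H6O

mol C = 1.905 g CO₂ ÷ 44.009 g/mol = 0.043287 mol
mol H = 2 × 0.7797 g H₂O ÷ 18.015 g/mol = 0.086561 mol
mass O = 1.992 − (0.51992 + 0.087254) = 1.3848 g → mol O = 1.3848 ÷ 15.999 = 0.086557 mol
Divide by the smallest (0.043287 mol): C 1.000, H 2.000, O 2.000

(A) CH2O2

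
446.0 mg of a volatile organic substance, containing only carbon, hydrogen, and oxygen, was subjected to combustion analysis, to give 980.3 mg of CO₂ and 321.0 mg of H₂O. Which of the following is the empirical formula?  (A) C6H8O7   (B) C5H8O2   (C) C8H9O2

mol C = 0.9803 g CO₂ ÷ 44.009 g/mol = 0.022275 mol
mol H = 2 × 0.3210 g H₂O ÷ 18.015 g/mol = 0.035637 mol
mass O = 0.4460 − (0.26754 + 0.035922) = 0.14253 g → mol O = 0.14253 ÷ 15.999 = 0.0089089 mol
Divide by the smallest (0.0089089 mol): C 2.500, H 4.000, O 1.000
Multiplying each by 2 gives whole numbers: C 5.00, H 8.00, O 2.00

(B) C5H8O2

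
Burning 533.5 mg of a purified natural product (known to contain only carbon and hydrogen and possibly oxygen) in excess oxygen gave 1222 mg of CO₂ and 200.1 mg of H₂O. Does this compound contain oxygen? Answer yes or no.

yes

mol C = 1.222 g CO₂ ÷ 44.009 g/mol = 0.027767 mol
mol H = 2 × 0.2001 g H₂O ÷ 18.015 g/mol = 0.022215 mol
C and H account for only 0.35590 g of the 0.5335 g sample; the remaining 0.17760 g must be oxygen.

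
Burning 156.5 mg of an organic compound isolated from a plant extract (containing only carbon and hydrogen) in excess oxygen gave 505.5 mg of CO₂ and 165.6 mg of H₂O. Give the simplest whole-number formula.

mol C = 0.5055 g CO₂ ÷ 44.009 g/mol = 0.011486 mol
mol H = 2 × 0.1656 g H₂O ÷ 18.015 g/mol = 0.018385 mol
Divide by the smallest (0.011486 mol): C 1.000, H 1.601
Multiplying each by 5 gives whole numbers: C 5.00, H 8.00

C5H8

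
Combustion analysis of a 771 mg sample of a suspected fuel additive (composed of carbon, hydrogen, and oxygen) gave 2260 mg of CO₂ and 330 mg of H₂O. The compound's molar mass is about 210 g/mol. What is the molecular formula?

C14H10O2

mol C = 2.26 g CO₂ ÷ 44.009 g/mol = 0.05135 mol
mol H = 2 × 0.330 g H₂O ÷ 18.015 g/mol = 0.03664 mol
mass O = 0.771 − (0.6168 + 0.03693) = 0.1173 g → mol O = 0.1173 ÷ 15.999 = 0.007330 mol
Divide by the smallest (0.007330 mol): C 7.006, H 4.998, O 1.000
Empirical formula: C7H5O
Empirical-formula mass = 105.12 g/mol; 210 ÷ 105.12 ≈ 2, so the molecular formula is C14H10O2.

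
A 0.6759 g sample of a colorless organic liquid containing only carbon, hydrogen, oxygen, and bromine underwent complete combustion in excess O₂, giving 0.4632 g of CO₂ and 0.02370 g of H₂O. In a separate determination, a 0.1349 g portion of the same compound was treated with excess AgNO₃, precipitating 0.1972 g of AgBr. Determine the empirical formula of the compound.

C4HBr2O3

mol C = 0.4632 g CO₂ ÷ 44.009 g/mol = 0.010525 mol
mol H = 2 × 0.02370 g H₂O ÷ 18.015 g/mol = 0.0026311 mol
From the AgBr data: mol Br per gram of compound = (0.1972 ÷ 187.772) ÷ 0.1349 = 0.0077851 mol/g, so in the 0.6759 g combustion sample mol Br = 0.0052619 mol
mass O = 0.6759 − (0.12642 + 0.0026522 + 0.42045) = 0.12638 g → mol O = 0.12638 ÷ 15.999 = 0.0078992 mol
Divide by the smallest (0.0026311 mol): C 4.000, H 1.000, Br 2.000, O 3.002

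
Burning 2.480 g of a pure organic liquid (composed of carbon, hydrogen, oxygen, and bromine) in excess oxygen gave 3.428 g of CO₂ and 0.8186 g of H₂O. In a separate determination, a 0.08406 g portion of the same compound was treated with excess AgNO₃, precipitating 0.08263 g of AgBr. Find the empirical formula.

C6H7BrO2

mol C = 3.428 g CO₂ ÷ 44.009 g/mol = 0.077893 mol
mol H = 2 × 0.8186 g H₂O ÷ 18.015 g/mol = 0.090880 mol
From the AgBr data: mol Br per gram of compound = (0.08263 ÷ 187.772) ÷ 0.08406 = 0.0052350 mol/g, so in the 2.480 g combustion sample mol Br = 0.012983 mol
mass O = 2.480 − (0.93557 + 0.091607 + 1.0374) = 0.41544 g → mol O = 0.41544 ÷ 15.999 = 0.025967 mol
Divide by the smallest (0.012983 mol): C 6.000, H 7.000, Br 1.000, O 2.000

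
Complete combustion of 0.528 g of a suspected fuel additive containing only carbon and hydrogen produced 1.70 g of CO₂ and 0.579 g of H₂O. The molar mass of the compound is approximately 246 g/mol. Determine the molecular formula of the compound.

mol C = 1.70 g CO₂ ÷ 44.009 g/mol = 0.03863 mol
mol H = 2 × 0.579 g H₂O ÷ 18.015 g/mol = 0.06428 mol
Divide by the smallest (0.03863 mol): C 1.000, H 1.664
Multiplying each by 3 gives whole numbers: C 3.00, H 4.99
Empirical formula: C3H5
Empirical-formula mass = 41.07 g/mol; 246 ÷ 41.07 ≈ 6, so the molecular formula is C18H30.

C18H30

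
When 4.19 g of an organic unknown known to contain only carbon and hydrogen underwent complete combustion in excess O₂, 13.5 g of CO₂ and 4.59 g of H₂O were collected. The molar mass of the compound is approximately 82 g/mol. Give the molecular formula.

C6H10

mol C = 13.5 g CO₂ ÷ 44.009 g/mol = 0.3068 mol
mol H = 2 × 4.59 g H₂O ÷ 18.015 g/mol = 0.5096 mol
Divide by the smallest (0.3068 mol): C 1.000, H 1.661
Multiplying each by 3 gives whole numbers: C 3.00, H 4.98
Empirical formula: C3H5
Empirical-formula mass = 41.07 g/mol; 82 ÷ 41.07 ≈ 2, so the molecular formula is C6H10.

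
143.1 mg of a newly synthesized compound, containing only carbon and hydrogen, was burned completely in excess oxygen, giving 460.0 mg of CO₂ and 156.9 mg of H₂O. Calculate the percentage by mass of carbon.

mol C = 0.4600 g CO₂ ÷ 44.009 g/mol = 0.010452 mol
mol H = 2 × 0.1569 g H₂O ÷ 18.015 g/mol = 0.017419 mol
mass % C = 0.12554 g ÷ 0.1431 g × 100%

87.73%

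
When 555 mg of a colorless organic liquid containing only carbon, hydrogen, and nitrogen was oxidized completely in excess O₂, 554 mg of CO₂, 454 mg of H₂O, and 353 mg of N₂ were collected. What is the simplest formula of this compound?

mol C = 0.554 g CO₂ ÷ 44.009 g/mol = 0.01259 mol
mol H = 2 × 0.454 g H₂O ÷ 18.015 g/mol = 0.05040 mol
mol N = 2 × 0.353 g N₂ ÷ 28.014 g/mol = 0.02520 mol
Divide by the smallest (0.01259 mol): C 1.000, H 4.004, N 2.002

CH4N2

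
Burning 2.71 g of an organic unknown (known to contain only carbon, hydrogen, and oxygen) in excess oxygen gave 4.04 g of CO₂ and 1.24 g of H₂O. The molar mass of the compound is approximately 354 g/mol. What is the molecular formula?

C12H18O12

mol C = 4.04 g CO₂ ÷ 44.009 g/mol = 0.09180 mol
mol H = 2 × 1.24 g H₂O ÷ 18.015 g/mol = 0.1377 mol
mass O = 2.71 − (1.103 + 0.1388) = 1.469 g → mol O = 1.469 ÷ 15.999 = 0.09180 mol
Divide by the smallest (0.09180 mol): C 1.000, H 1.500, O 1.000
Multiplying each by 2 gives whole numbers: C 2.00, H 3.00, O 2.00
Empirical formula: C2H3O2
Empirical-formula mass = 59.04 g/mol; 354 ÷ 59.04 ≈ 6, so the molecular formula is C12H18O12.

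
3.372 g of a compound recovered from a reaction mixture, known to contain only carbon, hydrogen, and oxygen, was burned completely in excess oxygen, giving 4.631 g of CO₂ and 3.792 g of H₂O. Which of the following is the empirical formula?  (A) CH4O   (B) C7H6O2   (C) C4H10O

mol C = 4.631 g CO₂ ÷ 44.009 g/mol = 0.10523 mol
mol H = 2 × 3.792 g H₂O ÷ 18.015 g/mol = 0.42098 mol
mass O = 3.372 − (1.2639 + 0.42435) = 1.6838 g → mol O = 1.6838 ÷ 15.999 = 0.10524 mol
Divide by the smallest (0.10523 mol): C 1.000, H 4.001, O 1.000

(A) CH4O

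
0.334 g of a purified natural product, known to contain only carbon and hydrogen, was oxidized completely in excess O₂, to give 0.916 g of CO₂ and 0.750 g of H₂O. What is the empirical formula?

mol C = 0.916 g CO₂ ÷ 44.009 g/mol = 0.02081 mol
mol H = 2 × 0.750 g H₂O ÷ 18.015 g/mol = 0.08326 mol
Divide by the smallest (0.02081 mol): C 1.000, H 4.000

CH4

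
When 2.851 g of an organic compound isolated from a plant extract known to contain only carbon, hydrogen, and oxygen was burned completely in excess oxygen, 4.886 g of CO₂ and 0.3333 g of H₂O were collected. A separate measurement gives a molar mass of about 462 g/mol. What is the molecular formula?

C18H6O15

mol C = 4.886 g CO₂ ÷ 44.009 g/mol = 0.11102 mol
mol H = 2 × 0.3333 g H₂O ÷ 18.015 g/mol = 0.037002 mol
mass O = 2.851 − (1.3335 + 0.037299) = 1.4802 g → mol O = 1.4802 ÷ 15.999 = 0.092519 mol
Divide by the smallest (0.037002 mol): C 3.000, H 1.000, O 2.500
Multiplying each by 2 gives whole numbers: C 6.00, H 2.00, O 5.00
Empirical formula: C6H2O5
Empirical-formula mass = 154.08 g/mol; 462 ÷ 154.08 ≈ 3, so the molecular formula is C18H6O15.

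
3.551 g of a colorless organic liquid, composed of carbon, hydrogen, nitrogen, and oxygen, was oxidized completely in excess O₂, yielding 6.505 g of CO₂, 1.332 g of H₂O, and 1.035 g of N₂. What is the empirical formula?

C4H4N2O

mol C = 6.505 g CO₂ ÷ 44.009 g/mol = 0.14781 mol
mol H = 2 × 1.332 g H₂O ÷ 18.015 g/mol = 0.14788 mol
mol N = 2 × 1.035 g N₂ ÷ 28.014 g/mol = 0.073892 mol
mass O = 3.551 − (1.7754 + 0.14906 + 1.0350) = 0.59159 g → mol O = 0.59159 ÷ 15.999 = 0.036976 mol
Divide by the smallest (0.036976 mol): C 3.997, H 3.999, N 1.998, O 1.000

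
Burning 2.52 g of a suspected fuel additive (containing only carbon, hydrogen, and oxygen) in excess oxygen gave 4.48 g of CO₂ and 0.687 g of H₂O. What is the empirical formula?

mol C = 4.48 g CO₂ ÷ 44.009 g/mol = 0.1018 mol
mol H = 2 × 0.687 g H₂O ÷ 18.015 g/mol = 0.07627 mol
mass O = 2.52 − (1.223 + 0.07688) = 1.220 g → mol O = 1.220 ÷ 15.999 = 0.07628 mol
Divide by the smallest (0.07627 mol): C 1.335, H 1.000, O 1.000
Multiplying each by 3 gives whole numbers: C 4.00, H 3.00, O 3.00

C4H3O3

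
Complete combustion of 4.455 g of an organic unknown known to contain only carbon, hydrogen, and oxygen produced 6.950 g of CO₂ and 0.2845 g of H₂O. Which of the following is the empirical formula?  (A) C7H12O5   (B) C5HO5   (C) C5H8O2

(B) C5HO5

mol C = 6.950 g CO₂ ÷ 44.009 g/mol = 0.15792 mol
mol H = 2 × 0.2845 g H₂O ÷ 18.015 g/mol = 0.031585 mol
mass O = 4.455 − (1.8968 + 0.031837) = 2.5264 g → mol O = 2.5264 ÷ 15.999 = 0.15791 mol
Divide by the smallest (0.031585 mol): C 5.000, H 1.000, O 4.999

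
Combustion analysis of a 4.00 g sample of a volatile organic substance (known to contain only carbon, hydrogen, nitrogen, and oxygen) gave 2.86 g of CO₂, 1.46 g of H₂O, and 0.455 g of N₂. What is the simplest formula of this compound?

C2H5NO5

mol C = 2.86 g CO₂ ÷ 44.009 g/mol = 0.06499 mol
mol H = 2 × 1.46 g H₂O ÷ 18.015 g/mol = 0.1621 mol
mol N = 2 × 0.455 g N₂ ÷ 28.014 g/mol = 0.03248 mol
mass O = 4.00 − (0.7806 + 0.1634 + 0.4550) = 2.601 g → mol O = 2.601 ÷ 15.999 = 0.1626 mol
Divide by the smallest (0.03248 mol): C 2.001, H 4.990, N 1.000, O 5.005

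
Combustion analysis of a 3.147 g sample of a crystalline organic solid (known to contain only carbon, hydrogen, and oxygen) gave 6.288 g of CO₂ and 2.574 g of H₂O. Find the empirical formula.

C2H4O

mol C = 6.288 g CO₂ ÷ 44.009 g/mol = 0.14288 mol
mol H = 2 × 2.574 g H₂O ÷ 18.015 g/mol = 0.28576 mol
mass O = 3.147 − (1.7161 + 0.28805) = 1.1428 g → mol O = 1.1428 ÷ 15.999 = 0.071431 mol
Divide by the smallest (0.071431 mol): C 2.000, H 4.001, O 1.000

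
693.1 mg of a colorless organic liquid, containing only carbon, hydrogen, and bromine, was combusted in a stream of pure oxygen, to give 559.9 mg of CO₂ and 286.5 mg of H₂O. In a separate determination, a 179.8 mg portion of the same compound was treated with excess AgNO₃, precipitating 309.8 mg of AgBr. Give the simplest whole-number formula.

mol C = 0.5599 g CO₂ ÷ 44.009 g/mol = 0.012722 mol
mol H = 2 × 0.2865 g H₂O ÷ 18.015 g/mol = 0.031807 mol
From the AgBr data: mol Br per gram of compound = (0.3098 ÷ 187.772) ÷ 0.1798 = 0.0091762 mol/g, so in the 0.6931 g combustion sample mol Br = 0.0063600 mol
Divide by the smallest (0.0063600 mol): C 2.000, H 5.001, Br 1.000

C2H5Br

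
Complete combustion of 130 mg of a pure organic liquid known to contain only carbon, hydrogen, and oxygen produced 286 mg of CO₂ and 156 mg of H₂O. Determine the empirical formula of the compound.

mol C = 0.286 g CO₂ ÷ 44.009 g/mol = 0.006499 mol
mol H = 2 × 0.156 g H₂O ÷ 18.015 g/mol = 0.01732 mol
mass O = 0.130 − (0.07806 + 0.01746) = 0.03449 g → mol O = 0.03449 ÷ 15.999 = 0.002156 mol
Divide by the smallest (0.002156 mol): C 3.015, H 8.034, O 1.000

C3H8O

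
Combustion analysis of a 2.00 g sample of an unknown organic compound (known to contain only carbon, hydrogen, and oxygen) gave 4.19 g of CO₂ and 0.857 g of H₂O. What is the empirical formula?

C2H2O

mol C = 4.19 g CO₂ ÷ 44.009 g/mol = 0.09521 mol
mol H = 2 × 0.857 g H₂O ÷ 18.015 g/mol = 0.09514 mol
mass O = 2.00 − (1.144 + 0.09590) = 0.7606 g → mol O = 0.7606 ÷ 15.999 = 0.04754 mol
Divide by the smallest (0.04754 mol): C 2.003, H 2.001, O 1.000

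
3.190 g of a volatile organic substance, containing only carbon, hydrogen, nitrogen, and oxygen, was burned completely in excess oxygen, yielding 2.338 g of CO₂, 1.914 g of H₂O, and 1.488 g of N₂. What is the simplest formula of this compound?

CH4N2O

mol C = 2.338 g CO₂ ÷ 44.009 g/mol = 0.053125 mol
mol H = 2 × 1.914 g H₂O ÷ 18.015 g/mol = 0.21249 mol
mol N = 2 × 1.488 g N₂ ÷ 28.014 g/mol = 0.10623 mol
mass O = 3.190 − (0.63809 + 0.21419 + 1.4880) = 0.84972 g → mol O = 0.84972 ÷ 15.999 = 0.053111 mol
Divide by the smallest (0.053111 mol): C 1.000, H 4.001, N 2.000, O 1.000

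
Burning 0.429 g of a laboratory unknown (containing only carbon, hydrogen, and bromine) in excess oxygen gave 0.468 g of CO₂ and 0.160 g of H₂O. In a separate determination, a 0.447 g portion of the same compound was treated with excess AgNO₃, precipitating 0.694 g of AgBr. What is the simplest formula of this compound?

C3H5Br

mol C = 0.468 g CO₂ ÷ 44.009 g/mol = 0.01063 mol
mol H = 2 × 0.160 g H₂O ÷ 18.015 g/mol = 0.01776 mol
From the AgBr data: mol Br per gram of compound = (0.694 ÷ 187.772) ÷ 0.447 = 0.008268 mol/g, so in the 0.429 g combustion sample mol Br = 0.003547 mol
Divide by the smallest (0.003547 mol): C 2.998, H 5.008, Br 1.000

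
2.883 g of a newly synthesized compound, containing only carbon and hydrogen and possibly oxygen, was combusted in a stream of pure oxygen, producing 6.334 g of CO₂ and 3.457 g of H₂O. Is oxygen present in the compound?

yes

mol C = 6.334 g CO₂ ÷ 44.009 g/mol = 0.14393 mol
mol H = 2 × 3.457 g H₂O ÷ 18.015 g/mol = 0.38379 mol
C and H account for only 2.1155 g of the 2.883 g sample; the remaining 0.76745 g must be oxygen.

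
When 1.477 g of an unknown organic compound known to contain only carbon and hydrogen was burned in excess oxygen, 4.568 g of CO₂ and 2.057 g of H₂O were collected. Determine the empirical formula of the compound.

C5H11

mol C = 4.568 g CO₂ ÷ 44.009 g/mol = 0.10380 mol
mol H = 2 × 2.057 g H₂O ÷ 18.015 g/mol = 0.22837 mol
Divide by the smallest (0.10380 mol): C 1.000, H 2.200
Multiplying each by 5 gives whole numbers: C 5.00, H 11.00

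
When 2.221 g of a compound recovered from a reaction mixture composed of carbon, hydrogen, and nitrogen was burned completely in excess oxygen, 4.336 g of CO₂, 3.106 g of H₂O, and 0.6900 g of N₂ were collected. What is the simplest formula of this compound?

mol C = 4.336 g CO₂ ÷ 44.009 g/mol = 0.098525 mol
mol H = 2 × 3.106 g H₂O ÷ 18.015 g/mol = 0.34482 mol
mol N = 2 × 0.6900 g N₂ ÷ 28.014 g/mol = 0.049261 mol
Divide by the smallest (0.049261 mol): C 2.000, H 7.000, N 1.000

C2H7N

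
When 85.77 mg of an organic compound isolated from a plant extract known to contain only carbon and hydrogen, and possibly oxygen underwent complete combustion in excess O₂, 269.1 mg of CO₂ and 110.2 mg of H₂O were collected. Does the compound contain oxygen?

no

mol C = 0.2691 g CO₂ ÷ 44.009 g/mol = 0.0061147 mol
mol H = 2 × 0.1102 g H₂O ÷ 18.015 g/mol = 0.012234 mol
C and H together account for 0.085775 g — essentially the entire 0.08577 g sample — so the compound contains no oxygen.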